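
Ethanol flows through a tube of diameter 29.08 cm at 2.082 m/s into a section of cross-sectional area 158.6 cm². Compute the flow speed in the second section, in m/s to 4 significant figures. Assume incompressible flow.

By continuity, v₂ = v₁·A₁/A₂ = 2.082·(664.2/158.6) = 8.719 m/s.

8.719 m/s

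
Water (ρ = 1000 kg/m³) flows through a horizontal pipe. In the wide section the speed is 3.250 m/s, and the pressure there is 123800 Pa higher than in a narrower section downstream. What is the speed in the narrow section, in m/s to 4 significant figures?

v₂ = 16.07 m/s

With h₁ = h₂, rearranging Bernoulli gives v₂ = √(v₁² + 2ΔP/ρ).
v₂ = √(3.250² + 2·123800/1000) = √(10.56 + 247.6) = 16.07 m/s.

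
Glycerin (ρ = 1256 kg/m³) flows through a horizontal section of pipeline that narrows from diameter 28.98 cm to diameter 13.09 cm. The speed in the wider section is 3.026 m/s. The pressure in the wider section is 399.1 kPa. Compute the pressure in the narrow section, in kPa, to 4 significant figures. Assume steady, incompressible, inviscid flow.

By continuity, v₂ = v₁·A₁/A₂ = 3.026·(659.6/134.6) = 14.83 m/s.
With no height change, Bernoulli's equation is P₁ + ½ρv₁² = P₂ + ½ρv₂².
P₂ = P₁ − ½ρ(v₂² − v₁²) = 399100 − ½·1256·(14.83² − 3.026²) = 399100 − 132400 = 266700 Pa.

P₂ ≈ 266.7 kPa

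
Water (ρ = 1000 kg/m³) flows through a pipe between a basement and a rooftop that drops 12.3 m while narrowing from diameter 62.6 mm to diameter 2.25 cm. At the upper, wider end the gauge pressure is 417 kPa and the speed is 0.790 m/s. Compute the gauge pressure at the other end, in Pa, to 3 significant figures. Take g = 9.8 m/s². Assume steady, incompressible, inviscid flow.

519000 Pa

Continuity gives A₁v₁ = A₂v₂, so v₂ = (30.8 cm²)/(3.98 cm²) × 0.790 m/s = 6.12 m/s.
Energy conservation along the streamline gives P₂ = P₁ − ½ρ(v₂² − v₁²) − ρg(h₂ − h₁).
P₂ = 417000 + ½·1000·(0.790² − 6.12²) − 1000·9.8·(−12.3) = 417000 + (-18400) − (-121000) = 519000 Pa.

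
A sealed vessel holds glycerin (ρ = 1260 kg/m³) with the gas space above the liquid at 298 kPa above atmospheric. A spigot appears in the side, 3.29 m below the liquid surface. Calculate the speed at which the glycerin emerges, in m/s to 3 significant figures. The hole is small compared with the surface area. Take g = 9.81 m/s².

v ≈ 23.2 m/s

Take point 1 at the surface (v₁ ≈ 0) and point 2 at the hole (at atmospheric pressure). Bernoulli: P₁ + ρg h = P_atm + ½ρv₂².
With P₁ − P_atm = 298000 Pa, v₂ = √(2gh + 2ΔP/ρ) = √(2·9.81·3.29 + 2·298000/1260) = 23.2 m/s.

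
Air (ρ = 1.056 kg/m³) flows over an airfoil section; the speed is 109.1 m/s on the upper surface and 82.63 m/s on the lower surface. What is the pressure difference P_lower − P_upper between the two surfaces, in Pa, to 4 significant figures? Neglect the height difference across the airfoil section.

ΔP ≈ 2680 Pa

The pressure is lower where the speed is higher: ΔP = ½ρ(v_up² − v_low²).
ΔP = ½·1.056·(109.1² − 82.63²) = 2680 Pa.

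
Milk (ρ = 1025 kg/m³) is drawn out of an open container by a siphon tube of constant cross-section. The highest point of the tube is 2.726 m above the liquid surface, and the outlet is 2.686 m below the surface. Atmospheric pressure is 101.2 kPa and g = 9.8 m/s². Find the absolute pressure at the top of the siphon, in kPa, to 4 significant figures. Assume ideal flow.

P_top ≈ 46.84 kPa

Bernoulli surface→outlet gives ½v² = g·h_out, so v = √(2·9.8·2.686) = 7.256 m/s.
The bore is uniform, so the speed at the crest is the same v. Bernoulli surface→crest: P_atm = P_top + ½ρv² + ρg·h_top.
P_top = 101200 − ½·1025·7.256² − 1025·9.8·2.726 = 46840 Pa.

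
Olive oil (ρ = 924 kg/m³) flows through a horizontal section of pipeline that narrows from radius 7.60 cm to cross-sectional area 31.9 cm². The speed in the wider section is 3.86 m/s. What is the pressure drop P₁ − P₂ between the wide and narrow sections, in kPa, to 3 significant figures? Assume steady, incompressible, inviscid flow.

Continuity gives A₁v₁ = A₂v₂, so v₂ = (181 cm²)/(31.9 cm²) × 3.86 m/s = 22.0 m/s.
With no height change, Bernoulli's equation is P₁ + ½ρv₁² = P₂ + ½ρv₂².
P₁ − P₂ = ½·924·(22.0² − 3.86²) = ½·924·467 = 216000 Pa.

ΔP ≈ 216 kPa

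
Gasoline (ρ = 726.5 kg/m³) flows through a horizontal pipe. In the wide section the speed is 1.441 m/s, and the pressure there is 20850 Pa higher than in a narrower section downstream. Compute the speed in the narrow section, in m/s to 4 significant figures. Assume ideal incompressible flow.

Horizontal Bernoulli: P₁ + ½ρv₁² = P₂ + ½ρv₂², so v₂² = v₁² + 2(P₁ − P₂)/ρ.
v₂ = √(1.441² + 2·20850/726.5) = √(2.076 + 57.40) = 7.712 m/s.

7.712 m/s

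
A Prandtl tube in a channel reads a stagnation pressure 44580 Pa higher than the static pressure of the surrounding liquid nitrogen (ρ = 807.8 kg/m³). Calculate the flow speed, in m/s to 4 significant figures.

v = 10.51 m/s

Bernoulli between the free stream and the stagnation point: ½ρv² = P_stag − P_static.
v = √(2ΔP/ρ) = √(2·44580/807.8) = 10.51 m/s.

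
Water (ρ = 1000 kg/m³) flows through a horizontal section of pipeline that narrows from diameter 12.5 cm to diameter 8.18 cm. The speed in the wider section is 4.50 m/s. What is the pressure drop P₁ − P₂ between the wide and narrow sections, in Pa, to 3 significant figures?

ΔP ≈ 45100 Pa

Continuity gives A₁v₁ = A₂v₂, so v₂ = (123 cm²)/(52.6 cm²) × 4.50 m/s = 10.5 m/s.
With no height change, Bernoulli's equation is P₁ + ½ρv₁² = P₂ + ½ρv₂².
P₁ − P₂ = ½·1000·(10.5² − 4.50²) = ½·1000·90.2 = 45100 Pa.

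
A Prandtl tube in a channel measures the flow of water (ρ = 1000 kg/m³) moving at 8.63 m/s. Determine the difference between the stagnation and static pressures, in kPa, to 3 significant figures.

ΔP ≈ 37.2 kPa

The dynamic pressure equals the rise in static pressure at the stagnation point: ΔP = ½ρv².
ΔP = ½·1000·8.63² = 37200 Pa.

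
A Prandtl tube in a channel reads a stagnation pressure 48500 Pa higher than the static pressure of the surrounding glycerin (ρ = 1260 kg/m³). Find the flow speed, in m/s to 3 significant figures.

v ≈ 8.77 m/s

The dynamic pressure equals the rise in static pressure at the stagnation point: ΔP = ½ρv².
v = √(2ΔP/ρ) = √(2·48500/1260) = 8.77 m/s.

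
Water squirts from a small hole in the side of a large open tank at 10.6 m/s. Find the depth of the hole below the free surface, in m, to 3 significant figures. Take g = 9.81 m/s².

Torricelli: v = √(2gh), so h = v²/(2g).
h = 10.6²/(2·9.81) = 112/19.62 = 5.73 m.

h = 5.73 m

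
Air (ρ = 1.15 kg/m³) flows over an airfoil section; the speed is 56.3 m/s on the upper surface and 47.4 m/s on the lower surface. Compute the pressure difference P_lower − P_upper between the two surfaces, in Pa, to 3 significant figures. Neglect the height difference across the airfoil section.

The pressure is lower where the speed is higher: ΔP = ½ρ(v_up² − v_low²).
ΔP = ½·1.15·(56.3² − 47.4²) = 531 Pa.

ΔP ≈ 531 Pa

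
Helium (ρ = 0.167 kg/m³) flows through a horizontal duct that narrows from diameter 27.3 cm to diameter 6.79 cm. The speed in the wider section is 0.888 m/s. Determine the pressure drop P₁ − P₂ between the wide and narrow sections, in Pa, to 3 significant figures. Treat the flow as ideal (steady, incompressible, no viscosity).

ΔP ≈ 17.1 Pa

Continuity gives A₁v₁ = A₂v₂, so v₂ = (585 cm²)/(36.2 cm²) × 0.888 m/s = 14.4 m/s.
Along the horizontal streamline, P + ½ρv² is constant.
P₁ − P₂ = ½·0.167·(14.4² − 0.888²) = ½·0.167·205 = 17.1 Pa.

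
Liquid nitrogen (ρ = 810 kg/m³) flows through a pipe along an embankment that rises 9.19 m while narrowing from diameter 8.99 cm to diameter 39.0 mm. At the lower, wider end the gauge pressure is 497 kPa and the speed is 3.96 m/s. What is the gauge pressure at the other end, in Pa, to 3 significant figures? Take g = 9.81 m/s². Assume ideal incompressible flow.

P₂ ≈ 251000 Pa

Continuity gives A₁v₁ = A₂v₂, so v₂ = (63.5 cm²)/(11.9 cm²) × 3.96 m/s = 21.0 m/s.
Applying Bernoulli between the two ends and solving for P₂: P₂ = P₁ + ½ρ(v₁² − v₂²) − ρgΔh.
P₂ = 497000 + ½·810·(3.96² − 21.0²) − 810·9.81·(+9.19) = 497000 + (-173000) − (73000) = 251000 Pa.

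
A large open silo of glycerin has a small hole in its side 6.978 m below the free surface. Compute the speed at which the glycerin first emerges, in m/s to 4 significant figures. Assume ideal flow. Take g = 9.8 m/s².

With the surface at rest and both surface and jet at atmospheric pressure, Bernoulli gives ρg h = ½ρv², so v = √(2gh) = √(2·9.8·6.978) = 11.69 m/s.

v ≈ 11.69 m/s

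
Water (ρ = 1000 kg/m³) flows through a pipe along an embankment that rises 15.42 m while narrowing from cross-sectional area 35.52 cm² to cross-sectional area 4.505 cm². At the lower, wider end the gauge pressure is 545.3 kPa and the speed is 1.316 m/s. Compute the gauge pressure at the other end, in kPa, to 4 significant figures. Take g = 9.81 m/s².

The volume flow rate is constant, so v₂ = (A₁/A₂)v₁ = (35.52/4.505)·1.316 = 10.38 m/s.
Applying Bernoulli between the two ends and solving for P₂: P₂ = P₁ + ½ρ(v₁² − v₂²) − ρgΔh.
P₂ = 545300 + ½·1000·(1.316² − 10.38²) − 1000·9.81·(+15.42) = 545300 + (-52970) − (151300) = 341100 Pa.

341.1 kPa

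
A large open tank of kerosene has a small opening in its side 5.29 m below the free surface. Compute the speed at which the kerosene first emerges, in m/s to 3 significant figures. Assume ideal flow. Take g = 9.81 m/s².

Torricelli's result v = √(2gh) gives v = √(2·9.81·5.29) = 10.2 m/s.

v ≈ 10.2 m/s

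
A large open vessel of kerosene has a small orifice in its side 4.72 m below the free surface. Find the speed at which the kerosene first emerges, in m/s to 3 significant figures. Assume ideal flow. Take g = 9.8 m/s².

With the surface at rest and both surface and jet at atmospheric pressure, Bernoulli gives ρg h = ½ρv², so v = √(2gh) = √(2·9.8·4.72) = 9.62 m/s.

v ≈ 9.62 m/s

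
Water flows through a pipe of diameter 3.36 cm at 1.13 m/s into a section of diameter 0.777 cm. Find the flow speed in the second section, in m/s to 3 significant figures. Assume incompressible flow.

Continuity gives A₁v₁ = A₂v₂, so v₂ = (8.87 cm²)/(0.474 cm²) × 1.13 m/s = 21.1 m/s.

v₂ = 21.1 m/s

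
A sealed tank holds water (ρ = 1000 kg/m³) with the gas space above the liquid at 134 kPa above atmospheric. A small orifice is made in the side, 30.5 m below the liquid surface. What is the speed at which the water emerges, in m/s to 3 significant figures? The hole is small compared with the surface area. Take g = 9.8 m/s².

Take point 1 at the surface (v₁ ≈ 0) and point 2 at the hole (at atmospheric pressure). Bernoulli: P₁ + ρg h = P_atm + ½ρv₂².
With P₁ − P_atm = 134000 Pa, v₂ = √(2gh + 2ΔP/ρ) = √(2·9.8·30.5 + 2·134000/1000) = 29.4 m/s.

v ≈ 29.4 m/s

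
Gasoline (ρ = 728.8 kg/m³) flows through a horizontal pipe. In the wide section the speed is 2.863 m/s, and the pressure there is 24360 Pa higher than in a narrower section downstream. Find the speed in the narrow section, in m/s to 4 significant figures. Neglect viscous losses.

With h₁ = h₂, rearranging Bernoulli gives v₂ = √(v₁² + 2ΔP/ρ).
v₂ = √(2.863² + 2·24360/728.8) = √(8.197 + 66.85) = 8.663 m/s.

8.663 m/s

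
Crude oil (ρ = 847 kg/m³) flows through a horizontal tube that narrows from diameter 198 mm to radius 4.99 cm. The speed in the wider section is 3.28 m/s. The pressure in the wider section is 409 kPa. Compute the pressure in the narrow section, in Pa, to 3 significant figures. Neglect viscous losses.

Mass conservation (A₁v₁ = A₂v₂) gives v₂ = 3.28 × 308/78.2 = 12.9 m/s.
The pipe is horizontal, so Bernoulli reduces to P₁ + ½ρv₁² = P₂ + ½ρv₂².
P₂ = P₁ − ½ρ(v₂² − v₁²) = 409000 − ½·847·(12.9² − 3.28²) = 409000 − 66000 = 343000 Pa.

P₂ ≈ 343000 Pa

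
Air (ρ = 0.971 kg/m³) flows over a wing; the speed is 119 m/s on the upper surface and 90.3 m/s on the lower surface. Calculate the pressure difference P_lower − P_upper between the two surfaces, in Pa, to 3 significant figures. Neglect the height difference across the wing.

ΔP = 2920 Pa

The pressure is lower where the speed is higher: ΔP = ½ρ(v_up² − v_low²).
ΔP = ½·0.971·(119² − 90.3²) = 2920 Pa.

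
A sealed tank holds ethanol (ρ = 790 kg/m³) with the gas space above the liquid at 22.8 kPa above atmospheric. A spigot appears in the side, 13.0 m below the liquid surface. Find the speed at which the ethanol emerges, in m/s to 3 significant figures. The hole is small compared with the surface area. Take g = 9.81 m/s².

v ≈ 17.7 m/s

Take point 1 at the surface (v₁ ≈ 0) and point 2 at the hole (at atmospheric pressure). Bernoulli: P₁ + ρg h = P_atm + ½ρv₂².
With P₁ − P_atm = 22800 Pa, v₂ = √(2gh + 2ΔP/ρ) = √(2·9.81·13.0 + 2·22800/790) = 17.7 m/s.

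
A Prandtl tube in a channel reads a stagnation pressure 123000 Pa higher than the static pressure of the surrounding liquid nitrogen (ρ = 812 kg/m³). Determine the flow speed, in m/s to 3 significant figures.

v ≈ 17.4 m/s

At the stagnation point the flow is brought to rest, so Bernoulli gives P_stag − P_static = ½ρv².
v = √(2ΔP/ρ) = √(2·123000/812) = 17.4 m/s.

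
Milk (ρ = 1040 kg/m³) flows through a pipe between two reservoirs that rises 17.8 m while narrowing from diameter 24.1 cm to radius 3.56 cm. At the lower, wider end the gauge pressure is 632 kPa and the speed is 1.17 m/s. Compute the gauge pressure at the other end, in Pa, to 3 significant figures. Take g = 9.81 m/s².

Mass conservation (A₁v₁ = A₂v₂) gives v₂ = 1.17 × 456/39.8 = 13.4 m/s.
Applying Bernoulli between the two ends and solving for P₂: P₂ = P₁ + ½ρ(v₁² − v₂²) − ρgΔh.
P₂ = 632000 + ½·1040·(1.17² − 13.4²) − 1040·9.81·(+17.8) = 632000 + (-92700) − (182000) = 358000 Pa.

358000 Pa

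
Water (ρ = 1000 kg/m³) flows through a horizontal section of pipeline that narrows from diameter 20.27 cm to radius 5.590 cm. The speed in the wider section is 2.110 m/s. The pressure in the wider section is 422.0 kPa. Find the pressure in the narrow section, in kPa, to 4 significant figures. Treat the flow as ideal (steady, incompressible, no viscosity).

By continuity, v₂ = v₁·A₁/A₂ = 2.110·(322.7/98.17) = 6.936 m/s.
The pipe is horizontal, so Bernoulli reduces to P₁ + ½ρv₁² = P₂ + ½ρv₂².
P₂ = P₁ − ½ρ(v₂² − v₁²) = 422000 − ½·1000·(6.936² − 2.110²) = 422000 − 21830 = 400200 Pa.

P₂ = 400.2 kPa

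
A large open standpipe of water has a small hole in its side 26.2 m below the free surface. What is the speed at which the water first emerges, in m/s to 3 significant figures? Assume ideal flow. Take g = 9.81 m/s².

22.7 m/s

The surface is effectively still and both ends are open, so ½v² = gh and v = √(2·9.81·26.2) = 22.7 m/s.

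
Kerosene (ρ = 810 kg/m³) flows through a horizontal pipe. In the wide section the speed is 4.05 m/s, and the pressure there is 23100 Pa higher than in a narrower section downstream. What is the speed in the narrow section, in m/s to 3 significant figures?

Horizontal Bernoulli: P₁ + ½ρv₁² = P₂ + ½ρv₂², so v₂² = v₁² + 2(P₁ − P₂)/ρ.
v₂ = √(4.05² + 2·23100/810) = √(16.4 + 57.0) = 8.57 m/s.

v₂ ≈ 8.57 m/s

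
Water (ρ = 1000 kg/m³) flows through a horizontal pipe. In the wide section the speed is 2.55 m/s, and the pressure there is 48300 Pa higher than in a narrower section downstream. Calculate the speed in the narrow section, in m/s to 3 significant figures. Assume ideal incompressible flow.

v₂ ≈ 10.2 m/s

Horizontal Bernoulli: P₁ + ½ρv₁² = P₂ + ½ρv₂², so v₂² = v₁² + 2(P₁ − P₂)/ρ.
v₂ = √(2.55² + 2·48300/1000) = √(6.50 + 96.6) = 10.2 m/s.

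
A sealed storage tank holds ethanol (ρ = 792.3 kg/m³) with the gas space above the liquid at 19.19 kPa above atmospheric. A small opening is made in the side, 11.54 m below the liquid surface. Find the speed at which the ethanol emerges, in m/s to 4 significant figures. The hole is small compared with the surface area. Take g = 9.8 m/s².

v = 16.57 m/s

Take point 1 at the surface (v₁ ≈ 0) and point 2 at the hole (at atmospheric pressure). Bernoulli: P₁ + ρg h = P_atm + ½ρv₂².
With P₁ − P_atm = 19190 Pa, v₂ = √(2gh + 2ΔP/ρ) = √(2·9.8·11.54 + 2·19190/792.3) = 16.57 m/s.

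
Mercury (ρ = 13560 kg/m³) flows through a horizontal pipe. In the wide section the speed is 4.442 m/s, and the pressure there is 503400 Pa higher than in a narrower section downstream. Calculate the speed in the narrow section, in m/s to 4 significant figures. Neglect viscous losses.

v₂ ≈ 9.694 m/s

Along the level pipe P + ½ρv² is conserved, hence v₂² = v₁² + 2(P₁ − P₂)/ρ.
v₂ = √(4.442² + 2·503400/13560) = √(19.73 + 74.25) = 9.694 m/s.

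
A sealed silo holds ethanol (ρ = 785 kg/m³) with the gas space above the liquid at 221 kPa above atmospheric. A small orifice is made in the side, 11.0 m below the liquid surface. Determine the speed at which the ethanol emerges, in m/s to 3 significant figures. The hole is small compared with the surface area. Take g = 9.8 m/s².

v ≈ 27.9 m/s

Take point 1 at the surface (v₁ ≈ 0) and point 2 at the hole (at atmospheric pressure). Bernoulli: P₁ + ρg h = P_atm + ½ρv₂².
With P₁ − P_atm = 221000 Pa, v₂ = √(2gh + 2ΔP/ρ) = √(2·9.8·11.0 + 2·221000/785) = 27.9 m/s.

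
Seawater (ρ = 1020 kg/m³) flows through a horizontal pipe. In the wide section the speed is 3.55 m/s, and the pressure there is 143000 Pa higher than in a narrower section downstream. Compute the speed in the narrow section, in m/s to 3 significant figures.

v₂ ≈ 17.1 m/s

Along the level pipe P + ½ρv² is conserved, hence v₂² = v₁² + 2(P₁ − P₂)/ρ.
v₂ = √(3.55² + 2·143000/1020) = √(12.6 + 280) = 17.1 m/s.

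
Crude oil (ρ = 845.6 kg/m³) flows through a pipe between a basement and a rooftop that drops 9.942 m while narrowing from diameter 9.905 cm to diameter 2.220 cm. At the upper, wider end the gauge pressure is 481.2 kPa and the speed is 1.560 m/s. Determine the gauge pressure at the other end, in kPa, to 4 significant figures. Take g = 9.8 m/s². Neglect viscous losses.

By continuity, v₂ = v₁·A₁/A₂ = 1.560·(77.05/3.871) = 31.05 m/s.
Energy conservation along the streamline gives P₂ = P₁ − ½ρ(v₂² − v₁²) − ρg(h₂ − h₁).
P₂ = 481200 + ½·845.6·(1.560² − 31.05²) − 845.6·9.8·(−9.942) = 481200 + (-406700) − (-82390) = 156900 Pa.

P₂ ≈ 156.9 kPa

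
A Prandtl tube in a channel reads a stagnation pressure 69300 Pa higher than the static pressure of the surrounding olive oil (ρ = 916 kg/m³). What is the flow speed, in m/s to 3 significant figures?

v = 12.3 m/s

Bernoulli between the free stream and the stagnation point: ½ρv² = P_stag − P_static.
v = √(2ΔP/ρ) = √(2·69300/916) = 12.3 m/s.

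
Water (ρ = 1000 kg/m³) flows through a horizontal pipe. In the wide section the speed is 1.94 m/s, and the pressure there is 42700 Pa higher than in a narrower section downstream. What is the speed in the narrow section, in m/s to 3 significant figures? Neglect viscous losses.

Along the level pipe P + ½ρv² is conserved, hence v₂² = v₁² + 2(P₁ − P₂)/ρ.
v₂ = √(1.94² + 2·42700/1000) = √(3.76 + 85.4) = 9.44 m/s.

v₂ ≈ 9.44 m/s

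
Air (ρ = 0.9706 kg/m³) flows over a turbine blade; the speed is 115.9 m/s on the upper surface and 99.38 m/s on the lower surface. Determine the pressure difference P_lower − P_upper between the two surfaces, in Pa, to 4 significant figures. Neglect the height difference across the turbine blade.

Bernoulli (same height): P_lower − P_upper = ½ρ(v_upper² − v_lower²).
ΔP = ½·0.9706·(115.9² − 99.38²) = 1726 Pa.

ΔP ≈ 1726 Pa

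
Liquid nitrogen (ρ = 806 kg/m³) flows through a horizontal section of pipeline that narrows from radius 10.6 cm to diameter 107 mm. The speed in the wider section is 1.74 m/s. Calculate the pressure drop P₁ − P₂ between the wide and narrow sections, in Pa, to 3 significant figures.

ΔP ≈ 17600 Pa

By continuity, v₂ = v₁·A₁/A₂ = 1.74·(353/89.9) = 6.83 m/s.
With no height change, Bernoulli's equation is P₁ + ½ρv₁² = P₂ + ½ρv₂².
P₁ − P₂ = ½·806·(6.83² − 1.74²) = ½·806·43.6 = 17600 Pa.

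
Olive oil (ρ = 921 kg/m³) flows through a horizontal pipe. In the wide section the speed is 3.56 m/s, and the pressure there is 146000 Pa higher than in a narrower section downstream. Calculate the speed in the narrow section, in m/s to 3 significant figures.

18.2 m/s

Horizontal Bernoulli: P₁ + ½ρv₁² = P₂ + ½ρv₂², so v₂² = v₁² + 2(P₁ − P₂)/ρ.
v₂ = √(3.56² + 2·146000/921) = √(12.7 + 317) = 18.2 m/s.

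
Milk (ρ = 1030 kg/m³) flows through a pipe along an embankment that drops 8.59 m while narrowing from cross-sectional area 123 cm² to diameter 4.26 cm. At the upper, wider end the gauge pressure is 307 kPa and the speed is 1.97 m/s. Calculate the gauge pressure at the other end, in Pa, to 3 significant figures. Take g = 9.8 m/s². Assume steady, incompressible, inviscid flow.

Mass conservation (A₁v₁ = A₂v₂) gives v₂ = 1.97 × 123/14.3 = 17.0 m/s.
Energy conservation along the streamline gives P₂ = P₁ − ½ρ(v₂² − v₁²) − ρg(h₂ − h₁).
P₂ = 307000 + ½·1030·(1.97² − 17.0²) − 1030·9.8·(−8.59) = 307000 + (-147000) − (-86700) = 247000 Pa.

P₂ ≈ 247000 Pa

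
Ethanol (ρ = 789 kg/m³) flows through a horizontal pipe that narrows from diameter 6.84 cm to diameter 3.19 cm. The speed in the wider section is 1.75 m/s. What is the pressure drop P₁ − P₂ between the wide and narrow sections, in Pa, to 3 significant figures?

ΔP ≈ 24300 Pa

Mass conservation (A₁v₁ = A₂v₂) gives v₂ = 1.75 × 36.7/7.99 = 8.05 m/s.
With no height change, Bernoulli's equation is P₁ + ½ρv₁² = P₂ + ½ρv₂².
P₁ − P₂ = ½·789·(8.05² − 1.75²) = ½·789·61.7 = 24300 Pa.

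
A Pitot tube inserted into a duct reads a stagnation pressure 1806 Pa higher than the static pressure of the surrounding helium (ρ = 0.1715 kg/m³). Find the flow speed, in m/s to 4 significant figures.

145.1 m/s

Bernoulli between the free stream and the stagnation point: ½ρv² = P_stag − P_static.
v = √(2ΔP/ρ) = √(2·1806/0.1715) = 145.1 m/s.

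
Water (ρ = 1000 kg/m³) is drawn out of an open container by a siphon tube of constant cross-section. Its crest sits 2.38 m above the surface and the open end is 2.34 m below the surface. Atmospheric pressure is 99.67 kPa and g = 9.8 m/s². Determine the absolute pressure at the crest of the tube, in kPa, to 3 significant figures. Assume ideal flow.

P_top ≈ 53.4 kPa

The outlet speed comes from Torricelli: v = √(2g·2.34) = 6.77 m/s.
The bore is uniform, so the speed at the crest is the same v. Bernoulli surface→crest: P_atm = P_top + ½ρv² + ρg·h_top.
P_top = 99670 − ½·1000·6.77² − 1000·9.8·2.38 = 53400 Pa.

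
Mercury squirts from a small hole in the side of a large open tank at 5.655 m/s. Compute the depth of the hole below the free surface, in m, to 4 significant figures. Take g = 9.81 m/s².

1.630 m

For a small hole in a large open tank, ½v² = gh, giving h = v²/(2g).
h = 5.655²/(2·9.81) = 31.98/19.62 = 1.630 m.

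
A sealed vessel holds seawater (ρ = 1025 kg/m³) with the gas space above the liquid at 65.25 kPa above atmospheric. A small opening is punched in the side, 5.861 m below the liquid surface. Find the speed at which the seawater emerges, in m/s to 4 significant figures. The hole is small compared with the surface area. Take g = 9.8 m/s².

v = 15.56 m/s

Take point 1 at the surface (v₁ ≈ 0) and point 2 at the hole (at atmospheric pressure). Bernoulli: P₁ + ρg h = P_atm + ½ρv₂².
With P₁ − P_atm = 65250 Pa, v₂ = √(2gh + 2ΔP/ρ) = √(2·9.8·5.861 + 2·65250/1025) = 15.56 m/s.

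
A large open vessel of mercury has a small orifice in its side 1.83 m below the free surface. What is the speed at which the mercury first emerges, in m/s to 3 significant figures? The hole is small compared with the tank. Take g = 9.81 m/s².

Bernoulli from surface to hole (P equal, v_surface ≈ 0): v = √(2gh) = √(2×9.81×1.83) = 5.99 m/s.

v ≈ 5.99 m/s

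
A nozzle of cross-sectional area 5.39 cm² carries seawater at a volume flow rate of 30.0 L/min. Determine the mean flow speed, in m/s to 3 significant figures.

Q = 30.0 L/min = 0.000500 m³/s.
v = Q/A = 0.000500 / 0.000539 = 0.928 m/s.

v = 0.928 m/s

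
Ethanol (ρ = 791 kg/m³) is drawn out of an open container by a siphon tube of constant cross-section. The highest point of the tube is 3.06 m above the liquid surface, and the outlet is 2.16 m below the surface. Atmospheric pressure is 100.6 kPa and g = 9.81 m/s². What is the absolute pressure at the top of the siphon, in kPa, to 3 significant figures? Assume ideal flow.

From the surface to the outlet (both open to atmosphere, surface at rest): v = √(2g·h_out) = √(2·9.81·2.16) = 6.51 m/s.
The bore is uniform, so the speed at the crest is the same v. Bernoulli surface→crest: P_atm = P_top + ½ρv² + ρg·h_top.
P_top = 100600 − ½·791·6.51² − 791·9.81·3.06 = 60100 Pa.

P_top = 60.1 kPa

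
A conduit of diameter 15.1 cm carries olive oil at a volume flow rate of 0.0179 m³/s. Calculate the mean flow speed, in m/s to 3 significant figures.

v = 1.000 m/s

Q = 0.0179 m³/s = 0.0179 m³/s.
v = Q/A = 0.0179 / 0.0179 = 1.000 m/s.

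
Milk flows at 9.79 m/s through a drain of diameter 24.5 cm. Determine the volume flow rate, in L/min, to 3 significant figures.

Q = A·v = 0.0471 m² × 9.79 m/s = 0.462 m³/s.
Converting: 0.462 m³/s × 60000 = 27700 L/min.

27700 L/min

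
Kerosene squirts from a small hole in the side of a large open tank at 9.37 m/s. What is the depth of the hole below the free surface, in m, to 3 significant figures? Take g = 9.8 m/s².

h ≈ 4.48 m

Inverting v = √(2gh) gives h = v² / 2g.
h = 9.37²/(2·9.8) = 87.8/19.60 = 4.48 m.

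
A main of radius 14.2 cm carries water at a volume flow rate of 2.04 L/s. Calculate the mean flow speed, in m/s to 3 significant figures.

v = 0.0322 m/s

Q = 2.04 L/s = 0.00204 m³/s.
v = Q/A = 0.00204 / 0.0633 = 0.0322 m/s.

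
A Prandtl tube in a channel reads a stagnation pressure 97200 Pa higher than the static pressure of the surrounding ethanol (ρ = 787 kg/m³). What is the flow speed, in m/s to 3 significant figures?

v ≈ 15.7 m/s

Bernoulli between the free stream and the stagnation point: ½ρv² = P_stag − P_static.
v = √(2ΔP/ρ) = √(2·97200/787) = 15.7 m/s.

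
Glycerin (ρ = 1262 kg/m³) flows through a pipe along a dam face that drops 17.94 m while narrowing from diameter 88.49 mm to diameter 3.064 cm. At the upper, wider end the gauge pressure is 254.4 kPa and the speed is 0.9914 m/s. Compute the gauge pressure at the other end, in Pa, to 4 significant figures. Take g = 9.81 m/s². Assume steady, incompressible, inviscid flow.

P₂ ≈ 434000 Pa

Continuity gives A₁v₁ = A₂v₂, so v₂ = (61.50 cm²)/(7.373 cm²) × 0.9914 m/s = 8.269 m/s.
Applying Bernoulli between the two ends and solving for P₂: P₂ = P₁ + ½ρ(v₁² − v₂²) − ρgΔh.
P₂ = 254400 + ½·1262·(0.9914² − 8.269²) − 1262·9.81·(−17.94) = 254400 + (-42530) − (-222100) = 434000 Pa.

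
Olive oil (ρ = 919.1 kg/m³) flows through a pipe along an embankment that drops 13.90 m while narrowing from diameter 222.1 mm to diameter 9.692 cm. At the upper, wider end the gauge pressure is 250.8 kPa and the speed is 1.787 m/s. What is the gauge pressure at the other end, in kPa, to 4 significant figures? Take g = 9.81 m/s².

P₂ = 337.1 kPa

By continuity, v₂ = v₁·A₁/A₂ = 1.787·(387.4/73.78) = 9.384 m/s.
Applying Bernoulli between the two ends and solving for P₂: P₂ = P₁ + ½ρ(v₁² − v₂²) − ρgΔh.
P₂ = 250800 + ½·919.1·(1.787² − 9.384²) − 919.1·9.81·(−13.90) = 250800 + (-39000) − (-125300) = 337100 Pa.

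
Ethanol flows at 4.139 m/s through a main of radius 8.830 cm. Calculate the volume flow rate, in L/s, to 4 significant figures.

Q = A·v = 0.02449 m² × 4.139 m/s = 0.1014 m³/s.
Converting: 0.1014 m³/s × 1000 = 101.4 L/s.

Q = 101.4 L/s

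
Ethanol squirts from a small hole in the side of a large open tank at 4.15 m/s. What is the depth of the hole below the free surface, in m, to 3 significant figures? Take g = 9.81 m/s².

h ≈ 0.878 m

Torricelli: v = √(2gh), so h = v²/(2g).
h = 4.15²/(2·9.81) = 17.2/19.62 = 0.878 m.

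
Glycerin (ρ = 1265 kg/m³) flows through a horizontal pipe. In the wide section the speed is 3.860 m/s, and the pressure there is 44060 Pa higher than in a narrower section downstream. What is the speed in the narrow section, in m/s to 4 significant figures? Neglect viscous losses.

With h₁ = h₂, rearranging Bernoulli gives v₂ = √(v₁² + 2ΔP/ρ).
v₂ = √(3.860² + 2·44060/1265) = √(14.90 + 69.66) = 9.196 m/s.

v₂ = 9.196 m/s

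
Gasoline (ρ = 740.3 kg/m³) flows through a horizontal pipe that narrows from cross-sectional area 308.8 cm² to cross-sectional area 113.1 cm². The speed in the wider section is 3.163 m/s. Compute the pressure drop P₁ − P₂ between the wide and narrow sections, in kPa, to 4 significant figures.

By continuity, v₂ = v₁·A₁/A₂ = 3.163·(308.8/113.1) = 8.636 m/s.
The pipe is horizontal, so Bernoulli reduces to P₁ + ½ρv₁² = P₂ + ½ρv₂².
P₁ − P₂ = ½·740.3·(8.636² − 3.163²) = ½·740.3·64.58 = 23900 Pa.

ΔP ≈ 23.90 kPa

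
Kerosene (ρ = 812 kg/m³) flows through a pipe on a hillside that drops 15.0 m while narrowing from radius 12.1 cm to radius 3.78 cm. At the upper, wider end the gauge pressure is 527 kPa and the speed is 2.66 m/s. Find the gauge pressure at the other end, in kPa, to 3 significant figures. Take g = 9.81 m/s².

The volume flow rate is constant, so v₂ = (A₁/A₂)v₁ = (460/44.9)·2.66 = 27.3 m/s.
Bernoulli: P₁ + ½ρv₁² + ρg h₁ = P₂ + ½ρv₂² + ρg h₂, so P₂ = P₁ + ½ρ(v₁² − v₂²) − ρg(h₂ − h₁).
P₂ = 527000 + ½·812·(2.66² − 27.3²) − 812·9.81·(−15.0) = 527000 + (-299000) − (-119000) = 348000 Pa.

P₂ = 348 kPa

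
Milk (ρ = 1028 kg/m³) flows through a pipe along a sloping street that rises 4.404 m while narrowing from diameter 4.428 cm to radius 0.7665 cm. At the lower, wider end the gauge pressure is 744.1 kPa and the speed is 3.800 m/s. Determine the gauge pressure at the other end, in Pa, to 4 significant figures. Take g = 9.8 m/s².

190500 Pa

The volume flow rate is constant, so v₂ = (A₁/A₂)v₁ = (15.40/1.846)·3.800 = 31.70 m/s.
Applying Bernoulli between the two ends and solving for P₂: P₂ = P₁ + ½ρ(v₁² − v₂²) − ρgΔh.
P₂ = 744100 + ½·1028·(3.800² − 31.70²) − 1028·9.8·(+4.404) = 744100 + (-509200) − (44370) = 190500 Pa.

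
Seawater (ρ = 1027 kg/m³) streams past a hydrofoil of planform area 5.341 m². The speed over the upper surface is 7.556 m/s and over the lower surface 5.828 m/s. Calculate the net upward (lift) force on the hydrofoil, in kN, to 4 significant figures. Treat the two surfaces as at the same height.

F ≈ 63.43 kN

From P + ½ρv² = const at equal height, P_low − P_up = ½ρ(v_up² − v_low²).
ΔP = ½·1027·(7.556² − 5.828²) = 11880 Pa.
Lift = ΔP · A = 11880 × 5.341 = 63430 N.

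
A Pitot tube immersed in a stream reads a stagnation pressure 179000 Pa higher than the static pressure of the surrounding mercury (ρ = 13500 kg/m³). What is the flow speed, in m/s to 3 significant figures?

v ≈ 5.15 m/s

The dynamic pressure equals the rise in static pressure at the stagnation point: ΔP = ½ρv².
v = √(2ΔP/ρ) = √(2·179000/13500) = 5.15 m/s.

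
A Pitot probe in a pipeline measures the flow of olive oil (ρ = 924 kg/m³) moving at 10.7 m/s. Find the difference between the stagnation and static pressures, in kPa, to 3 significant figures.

ΔP = 52.9 kPa

At the stagnation point the flow is brought to rest, so Bernoulli gives P_stag − P_static = ½ρv².
ΔP = ½·924·10.7² = 52900 Pa.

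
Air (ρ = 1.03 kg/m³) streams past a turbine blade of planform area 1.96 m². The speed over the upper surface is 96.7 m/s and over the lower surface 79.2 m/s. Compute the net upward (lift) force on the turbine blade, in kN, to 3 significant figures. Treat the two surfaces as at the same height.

From P + ½ρv² = const at equal height, P_low − P_up = ½ρ(v_up² − v_low²).
ΔP = ½·1.03·(96.7² − 79.2²) = 1590 Pa.
Lift = ΔP · A = 1590 × 1.96 = 3110 N.

F ≈ 3.11 kN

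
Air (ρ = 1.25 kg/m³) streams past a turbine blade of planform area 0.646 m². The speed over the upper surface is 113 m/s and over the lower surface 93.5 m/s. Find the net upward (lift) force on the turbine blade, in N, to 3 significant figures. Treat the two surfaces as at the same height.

F = 1630 N

The faster flow above has the lower pressure; Bernoulli (same height) gives ΔP = ½ρ(v_up² − v_low²).
ΔP = ½·1.25·(113² − 93.5²) = 2520 Pa.
Lift = ΔP · A = 2520 × 0.646 = 1630 N.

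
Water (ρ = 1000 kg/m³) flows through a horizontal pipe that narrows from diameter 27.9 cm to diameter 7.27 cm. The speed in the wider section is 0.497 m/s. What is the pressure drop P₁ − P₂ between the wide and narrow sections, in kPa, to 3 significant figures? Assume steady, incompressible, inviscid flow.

ΔP ≈ 26.7 kPa

By continuity, v₂ = v₁·A₁/A₂ = 0.497·(611/41.5) = 7.32 m/s.
Along the horizontal streamline, P + ½ρv² is constant.
P₁ − P₂ = ½·1000·(7.32² − 0.497²) = ½·1000·53.3 = 26700 Pa.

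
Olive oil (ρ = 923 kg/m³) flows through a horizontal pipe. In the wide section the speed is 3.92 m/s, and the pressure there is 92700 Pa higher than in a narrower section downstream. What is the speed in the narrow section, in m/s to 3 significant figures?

Along the level pipe P + ½ρv² is conserved, hence v₂² = v₁² + 2(P₁ − P₂)/ρ.
v₂ = √(3.92² + 2·92700/923) = √(15.4 + 201) = 14.7 m/s.

v₂ ≈ 14.7 m/s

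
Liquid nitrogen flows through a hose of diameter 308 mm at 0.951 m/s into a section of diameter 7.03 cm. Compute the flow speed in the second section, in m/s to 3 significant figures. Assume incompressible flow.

Continuity gives A₁v₁ = A₂v₂, so v₂ = (745 cm²)/(38.8 cm²) × 0.951 m/s = 18.3 m/s.

v₂ ≈ 18.3 m/s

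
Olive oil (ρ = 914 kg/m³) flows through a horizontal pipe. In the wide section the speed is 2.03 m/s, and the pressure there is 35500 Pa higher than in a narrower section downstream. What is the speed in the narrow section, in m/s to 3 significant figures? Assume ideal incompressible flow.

Along the level pipe P + ½ρv² is conserved, hence v₂² = v₁² + 2(P₁ − P₂)/ρ.
v₂ = √(2.03² + 2·35500/914) = √(4.12 + 77.7) = 9.04 m/s.

9.04 m/s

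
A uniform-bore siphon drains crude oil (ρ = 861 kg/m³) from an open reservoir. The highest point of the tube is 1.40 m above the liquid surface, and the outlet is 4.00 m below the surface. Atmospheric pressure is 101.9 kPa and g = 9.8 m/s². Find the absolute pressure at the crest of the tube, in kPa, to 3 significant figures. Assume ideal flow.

P_top = 56.3 kPa

From the surface to the outlet (both open to atmosphere, surface at rest): v = √(2g·h_out) = √(2·9.8·4.00) = 8.85 m/s.
Continuity keeps v the same throughout the tube; from surface to crest, P_atm + 0 = P_top + ½ρv² + ρg·h_top.
P_top = 101900 − ½·861·8.85² − 861·9.8·1.40 = 56300 Pa.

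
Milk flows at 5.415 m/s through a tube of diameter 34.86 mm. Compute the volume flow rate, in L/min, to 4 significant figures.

Q = 310.1 L/min

Q = A·v = 0.0009544 m² × 5.415 m/s = 0.005168 m³/s.
Converting: 0.005168 m³/s × 60000 = 310.1 L/min.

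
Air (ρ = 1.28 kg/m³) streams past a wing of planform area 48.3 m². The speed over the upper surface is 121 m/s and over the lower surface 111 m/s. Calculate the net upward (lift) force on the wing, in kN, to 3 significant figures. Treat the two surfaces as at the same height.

From P + ½ρv² = const at equal height, P_low − P_up = ½ρ(v_up² − v_low²).
ΔP = ½·1.28·(121² − 111²) = 1480 Pa.
Lift = ΔP · A = 1480 × 48.3 = 71700 N.

71.7 kN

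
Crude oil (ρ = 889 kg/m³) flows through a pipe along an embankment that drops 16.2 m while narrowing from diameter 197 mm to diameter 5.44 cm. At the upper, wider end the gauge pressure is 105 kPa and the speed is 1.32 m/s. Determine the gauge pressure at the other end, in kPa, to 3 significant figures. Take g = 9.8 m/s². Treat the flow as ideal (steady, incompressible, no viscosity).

The volume flow rate is constant, so v₂ = (A₁/A₂)v₁ = (305/23.2)·1.32 = 17.3 m/s.
Energy conservation along the streamline gives P₂ = P₁ − ½ρ(v₂² − v₁²) − ρg(h₂ − h₁).
P₂ = 105000 + ½·889·(1.32² − 17.3²) − 889·9.8·(−16.2) = 105000 + (-132000) − (-141000) = 114000 Pa.

114 kPa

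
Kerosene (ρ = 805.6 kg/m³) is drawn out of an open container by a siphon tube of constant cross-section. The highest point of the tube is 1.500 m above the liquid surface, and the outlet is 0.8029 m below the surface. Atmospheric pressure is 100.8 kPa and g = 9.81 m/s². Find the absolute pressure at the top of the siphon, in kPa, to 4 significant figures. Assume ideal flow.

From the surface to the outlet (both open to atmosphere, surface at rest): v = √(2g·h_out) = √(2·9.81·0.8029) = 3.969 m/s.
The bore is uniform, so the speed at the crest is the same v. Bernoulli surface→crest: P_atm = P_top + ½ρv² + ρg·h_top.
P_top = 100800 − ½·805.6·3.969² − 805.6·9.81·1.500 = 82600 Pa.

P_top ≈ 82.60 kPa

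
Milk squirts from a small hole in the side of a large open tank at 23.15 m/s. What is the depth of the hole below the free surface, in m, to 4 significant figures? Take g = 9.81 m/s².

Inverting v = √(2gh) gives h = v² / 2g.
h = 23.15²/(2·9.81) = 535.9/19.62 = 27.32 m.

27.32 m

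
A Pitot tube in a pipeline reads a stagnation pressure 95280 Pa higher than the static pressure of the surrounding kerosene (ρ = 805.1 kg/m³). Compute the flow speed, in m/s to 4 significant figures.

v = 15.38 m/s

The dynamic pressure equals the rise in static pressure at the stagnation point: ΔP = ½ρv².
v = √(2ΔP/ρ) = √(2·95280/805.1) = 15.38 m/s.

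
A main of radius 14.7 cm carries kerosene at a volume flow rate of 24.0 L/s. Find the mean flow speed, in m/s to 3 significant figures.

0.354 m/s

Q = 24.0 L/s = 0.0240 m³/s.
v = Q/A = 0.0240 / 0.0679 = 0.354 m/s.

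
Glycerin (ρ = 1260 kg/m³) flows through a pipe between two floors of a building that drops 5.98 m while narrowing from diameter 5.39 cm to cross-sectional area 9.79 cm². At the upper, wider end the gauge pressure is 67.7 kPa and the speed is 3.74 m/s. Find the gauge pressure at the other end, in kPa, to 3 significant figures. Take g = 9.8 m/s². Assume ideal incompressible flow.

P₂ ≈ 102 kPa

Mass conservation (A₁v₁ = A₂v₂) gives v₂ = 3.74 × 22.8/9.79 = 8.72 m/s.
Bernoulli: P₁ + ½ρv₁² + ρg h₁ = P₂ + ½ρv₂² + ρg h₂, so P₂ = P₁ + ½ρ(v₁² − v₂²) − ρg(h₂ − h₁).
P₂ = 67700 + ½·1260·(3.74² − 8.72²) − 1260·9.8·(−5.98) = 67700 + (-39100) − (-73800) = 102000 Pa.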